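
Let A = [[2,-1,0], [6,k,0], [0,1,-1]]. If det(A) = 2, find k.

Expanding along the row containing k, det(A) is linear in k: det(A) = (-2)·k + (-6).
Set (-2)·k + (-6) = 2  ⇒  (-2)·k = 8  ⇒  k = -4.

-4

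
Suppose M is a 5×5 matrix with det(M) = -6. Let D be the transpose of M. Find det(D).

The determinant is -6.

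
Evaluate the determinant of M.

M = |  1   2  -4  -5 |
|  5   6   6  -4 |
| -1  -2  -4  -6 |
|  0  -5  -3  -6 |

Expand along row 4 (it has 1 zero):
  + (-5) · M_42   where M_42 = det([1 -4 -5; 5 6 -4; -1 -4 -6]) = -118
  − (-3) · M_43   where M_43 = det([1 2 -5; 5 6 -4; -1 -2 -6]) = 44
  + (-6) · M_44   where M_44 = det([1 2 -4; 5 6 6; -1 -2 -4]) = 32
det = (+1)·(-5)·(-118) + (-1)·(-3)·(44) + (+1)·(-6)·(32) = 530

The determinant is 530.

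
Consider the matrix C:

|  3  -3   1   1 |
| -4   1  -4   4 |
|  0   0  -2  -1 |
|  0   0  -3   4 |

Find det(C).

99

C is block upper-triangular with a 2×2 block and a 2×2 block on the diagonal, so its determinant equals the product of the determinants of the diagonal blocks.
det of the 2×2 block = -9
det of the 2×2 block = -11
det = (-9)·(-11) = 99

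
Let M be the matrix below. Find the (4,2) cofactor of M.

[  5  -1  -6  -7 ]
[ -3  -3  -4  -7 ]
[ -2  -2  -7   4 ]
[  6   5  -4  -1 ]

Delete row 4 and column 2; the remaining 3×3 submatrix is [5 -6 -7; -3 -4 -7; -2 -7 4].
Its determinant is -572.
The cofactor carries sign (−1)^(4+2) = +1, so C_{4,2} = +(-572) = -572.

-572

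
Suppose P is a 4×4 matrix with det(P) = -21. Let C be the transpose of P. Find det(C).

-21

det(Pᵀ) = det(P).
det(C) = (1)·(-21) = -21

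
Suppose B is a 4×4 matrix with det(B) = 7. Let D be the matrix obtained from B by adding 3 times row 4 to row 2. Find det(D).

7

Adding a multiple of one row to another leaves the determinant unchanged.
det(D) = (1)·(7) = 7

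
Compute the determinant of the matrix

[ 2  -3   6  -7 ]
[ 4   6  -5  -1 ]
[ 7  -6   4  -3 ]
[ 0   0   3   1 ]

Expand along row 4 (it has 2 zeros):
  − (3) · M_43   where M_43 = det([2 -3 -7; 4 6 -1; 7 -6 -3]) = 399
  + (1) · M_44   where M_44 = det([2 -3 6; 4 6 -5; 7 -6 4]) = -255
det = (-1)·(3)·(399) + (+1)·(1)·(-255) = -1452

-1452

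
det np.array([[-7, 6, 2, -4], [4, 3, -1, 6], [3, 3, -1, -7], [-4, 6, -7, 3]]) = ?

Expand along row 1:
  + (-7) · M_11   where M_11 = det([3 -1 6; 3 -1 -7; 6 -7 3]) = -195
  − (6) · M_12   where M_12 = det([4 -1 6; 3 -1 -7; -4 -7 3]) = -377
  + (2) · M_13   where M_13 = det([4 3 6; 3 3 -7; -4 6 3]) = 441
  − (-4) · M_14   where M_14 = det([4 3 -1; 3 3 -1; -4 6 -7]) = -15
det = (+1)·(-7)·(-195) + (-1)·(6)·(-377) + (+1)·(2)·(441) + (-1)·(-4)·(-15) = 4449

The determinant is 4449.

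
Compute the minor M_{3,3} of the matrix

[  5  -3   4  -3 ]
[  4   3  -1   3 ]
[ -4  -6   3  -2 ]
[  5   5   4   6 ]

Delete row 3 and column 3; the remaining 3×3 submatrix is [5 -3 -3; 4 3 3; 5 5 6].
Its determinant is 27.

27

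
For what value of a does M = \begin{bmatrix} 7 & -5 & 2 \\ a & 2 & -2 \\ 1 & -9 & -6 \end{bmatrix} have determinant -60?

a = -3

Expanding along the column containing a, det(M) is linear in a: det(M) = (-48)·a + (-204).
Set (-48)·a + (-204) = -60  ⇒  (-48)·a = 144  ⇒  a = -3.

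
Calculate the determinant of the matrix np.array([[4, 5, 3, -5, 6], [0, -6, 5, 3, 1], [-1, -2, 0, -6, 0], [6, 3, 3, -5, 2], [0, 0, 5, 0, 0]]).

-7050

Expand along row 5 (it has 4 zeros):
  + (5) · M_53   where M_53 = det([4 5 -5 6; 0 -6 3 1; -1 -2 -6 0; 6 3 -5 2]) = -1410
det = (+1)·(5)·(-1410) = -7050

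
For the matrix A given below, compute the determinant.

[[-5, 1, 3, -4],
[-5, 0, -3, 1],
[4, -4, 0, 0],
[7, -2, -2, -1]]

The determinant is -480.

Expand along row 3 (it has 2 zeros):
  + (4) · M_31   where M_31 = det([1 3 -4; 0 -3 1; -2 -2 -1]) = 23
  − (-4) · M_32   where M_32 = det([-5 3 -4; -5 -3 1; 7 -2 -1]) = -143
det = (+1)·(4)·(23) + (-1)·(-4)·(-143) = -480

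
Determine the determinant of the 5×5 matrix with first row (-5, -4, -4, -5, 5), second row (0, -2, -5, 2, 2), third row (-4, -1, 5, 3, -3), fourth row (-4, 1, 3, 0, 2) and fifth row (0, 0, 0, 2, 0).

294

Expand along row 5 (it has 4 zeros):
  − (2) · M_54   where M_54 = det([-5 -4 -4 5; 0 -2 -5 2; -4 -1 5 -3; -4 1 3 2]) = -147
det = (-1)·(2)·(-147) = 294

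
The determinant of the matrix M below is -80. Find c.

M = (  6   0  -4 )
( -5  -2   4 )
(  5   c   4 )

Expanding along the row containing c, det(M) is linear in c: det(M) = (-4)·c + (-88).
Set (-4)·c + (-88) = -80  ⇒  (-4)·c = 8  ⇒  c = -2.

c = -2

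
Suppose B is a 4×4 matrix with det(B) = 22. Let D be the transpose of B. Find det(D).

22

det(Bᵀ) = det(B).
det(D) = (1)·(22) = 22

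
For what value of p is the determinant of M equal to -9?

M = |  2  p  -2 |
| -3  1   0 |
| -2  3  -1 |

Expanding along the column containing p, det(M) is linear in p: det(M) = (-3)·p + (12).
Set (-3)·p + (12) = -9  ⇒  (-3)·p = -21  ⇒  p = 7.

p = 7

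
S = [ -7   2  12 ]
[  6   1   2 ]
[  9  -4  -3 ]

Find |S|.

Expand along column 1:
  + (-7) · |1 2; -4 -3| = (-7)·(-3 − (-8)) = -35
  − 6 · |2 12; -4 -3| = −6·(-6 − (-48)) = -252
  + 9 · |2 12; 1 2| = 9·(4 − 12) = -72
Sum: (-35) + (-252) + (-72) = -359

|S| = -359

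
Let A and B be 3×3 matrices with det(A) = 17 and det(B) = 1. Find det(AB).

|AB| = 17

det(AB) = det(A)·det(B) = (17)·(1) = 17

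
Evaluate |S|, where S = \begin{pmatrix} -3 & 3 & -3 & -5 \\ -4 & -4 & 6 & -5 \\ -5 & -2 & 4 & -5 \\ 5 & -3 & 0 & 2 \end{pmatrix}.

77

Expand along row 4 (it has 1 zero):
  − (5) · M_41   where M_41 = det([3 -3 -5; -4 6 -5; -2 4 -5]) = 20
  + (-3) · M_42   where M_42 = det([-3 -3 -5; -4 6 -5; -5 4 -5]) = -55
  + (2) · M_44   where M_44 = det([-3 3 -3; -4 -4 6; -5 -2 4]) = 6
det = (-1)·(5)·(20) + (+1)·(-3)·(-55) + (+1)·(2)·(6) = 77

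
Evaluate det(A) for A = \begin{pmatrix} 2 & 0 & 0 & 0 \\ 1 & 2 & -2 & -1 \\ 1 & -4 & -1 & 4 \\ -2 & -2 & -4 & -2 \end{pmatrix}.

det(A) = 108

Expand along row 1 (it has 3 zeros):
  + (2) · M_11   where M_11 = det([2 -2 -1; -4 -1 4; -2 -4 -2]) = 54
det = (+1)·(2)·(54) = 108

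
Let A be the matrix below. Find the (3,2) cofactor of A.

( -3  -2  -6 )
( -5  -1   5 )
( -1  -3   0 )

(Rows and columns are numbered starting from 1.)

45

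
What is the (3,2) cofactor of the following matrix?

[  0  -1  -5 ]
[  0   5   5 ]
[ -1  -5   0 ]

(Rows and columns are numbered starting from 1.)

Delete row 3 and column 2; the remaining 2×2 submatrix is [0 -5; 0 5].
Its determinant is 0·5 − (-5)·0 = 0.
The cofactor carries sign (−1)^(3+2) = −1, so C_{3,2} = −(0) = 0.

The cofactor is 0.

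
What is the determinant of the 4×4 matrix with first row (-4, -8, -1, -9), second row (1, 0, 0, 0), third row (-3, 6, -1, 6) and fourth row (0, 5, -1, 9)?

-57

Expand along row 2 (it has 3 zeros):
  − (1) · M_21   where M_21 = det([-8 -1 -9; 6 -1 6; 5 -1 9]) = 57
det = (-1)·(1)·(57) = -57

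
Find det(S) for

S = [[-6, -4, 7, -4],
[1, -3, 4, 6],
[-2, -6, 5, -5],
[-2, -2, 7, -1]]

912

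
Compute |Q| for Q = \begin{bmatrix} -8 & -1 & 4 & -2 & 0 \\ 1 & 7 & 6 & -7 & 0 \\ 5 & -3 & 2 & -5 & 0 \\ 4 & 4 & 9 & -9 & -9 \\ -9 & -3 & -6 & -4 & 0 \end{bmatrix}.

Expand along column 5 (it has 4 zeros):
  − (-9) · M_45   where M_45 = det([-8 -1 4 -2; 1 7 6 -7; 5 -3 2 -5; -9 -3 -6 -4]) = 6460
det = (-1)·(-9)·(6460) = 58140

The determinant is 58140.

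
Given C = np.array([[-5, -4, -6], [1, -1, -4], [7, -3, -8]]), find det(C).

76

Expand along row 1:
  + (-5) · |-1 -4; -3 -8| = (-5)·(8 − 12) = 20
  − (-4) · |1 -4; 7 -8| = −(-4)·(-8 − (-28)) = 80
  + (-6) · |1 -1; 7 -3| = (-6)·(-3 − (-7)) = -24
Sum: (20) + (80) + (-24) = 76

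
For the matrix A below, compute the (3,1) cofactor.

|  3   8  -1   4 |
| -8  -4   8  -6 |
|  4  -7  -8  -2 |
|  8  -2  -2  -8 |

-492

Delete row 3 and column 1; the remaining 3×3 submatrix is [8 -1 4; -4 8 -6; -2 -2 -8].
Its determinant is -492.
The cofactor carries sign (−1)^(3+1) = +1, so C_{3,1} = +(-492) = -492.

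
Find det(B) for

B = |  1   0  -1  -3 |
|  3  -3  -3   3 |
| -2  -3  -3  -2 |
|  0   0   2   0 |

Expand along row 4 (it has 3 zeros):
  − (2) · M_43   where M_43 = det([1 0 -3; 3 -3 3; -2 -3 -2]) = 60
det = (-1)·(2)·(60) = -120

-120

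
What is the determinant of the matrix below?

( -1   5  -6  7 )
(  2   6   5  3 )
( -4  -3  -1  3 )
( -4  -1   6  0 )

990

Expand along row 4 (it has 1 zero):
  − (-4) · M_41   where M_41 = det([5 -6 7; 6 5 3; -3 -1 3]) = 315
  + (-1) · M_42   where M_42 = det([-1 -6 7; 2 5 3; -4 -1 3]) = 216
  − (6) · M_43   where M_43 = det([-1 5 7; 2 6 3; -4 -3 3]) = 9
det = (-1)·(-4)·(315) + (+1)·(-1)·(216) + (-1)·(6)·(9) = 990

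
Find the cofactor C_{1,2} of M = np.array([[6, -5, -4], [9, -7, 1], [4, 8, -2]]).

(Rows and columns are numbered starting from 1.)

22

Delete row 1 and column 2; the remaining 2×2 submatrix is [9 1; 4 -2].
Its determinant is 9·(-2) − 1·4 = -22.
The cofactor carries sign (−1)^(1+2) = −1, so C_{1,2} = −(-22) = 22.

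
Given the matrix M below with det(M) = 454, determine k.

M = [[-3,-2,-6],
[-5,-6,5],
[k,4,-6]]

-7

Expanding along the column containing k, det(M) is linear in k: det(M) = (-46)·k + (132).
Set (-46)·k + (132) = 454  ⇒  (-46)·k = 322  ⇒  k = -7.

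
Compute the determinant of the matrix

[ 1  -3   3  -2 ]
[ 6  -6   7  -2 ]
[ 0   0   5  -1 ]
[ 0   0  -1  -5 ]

The determinant is -312.

The matrix is block upper-triangular with a 2×2 block and a 2×2 block on the diagonal, so its determinant equals the product of the determinants of the diagonal blocks.
det of the 2×2 block = 12
det of the 2×2 block = -26
det = (12)·(-26) = -312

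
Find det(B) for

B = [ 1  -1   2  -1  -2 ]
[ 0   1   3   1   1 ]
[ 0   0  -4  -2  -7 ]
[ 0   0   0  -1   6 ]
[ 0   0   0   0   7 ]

|B| = 28

B is upper triangular, so det(B) is the product of the diagonal entries:
det = (1) · (1) · (-4) · (-1) · (7) = 28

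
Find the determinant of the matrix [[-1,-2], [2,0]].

4

det = (-1)·0 − (-2)·2 = 0 − (-4) = 4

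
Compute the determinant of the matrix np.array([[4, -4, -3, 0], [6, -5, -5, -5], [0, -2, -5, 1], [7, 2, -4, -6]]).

Expand along row 1 (it has 1 zero):
  + (4) · M_11   where M_11 = det([-5 -5 -5; -2 -5 1; 2 -4 -6]) = -210
  − (-4) · M_12   where M_12 = det([6 -5 -5; 0 -5 1; 7 -4 -6]) = -6
  + (-3) · M_13   where M_13 = det([6 -5 -5; 0 -2 1; 7 2 -6]) = -45
det = (+1)·(4)·(-210) + (-1)·(-4)·(-6) + (+1)·(-3)·(-45) = -729

-729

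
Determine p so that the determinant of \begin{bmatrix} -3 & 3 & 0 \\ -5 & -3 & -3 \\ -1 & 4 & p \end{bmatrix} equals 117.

Expanding along the row containing p, det(A) is linear in p: det(A) = (24)·p + (-27).
Set (24)·p + (-27) = 117  ⇒  (24)·p = 144  ⇒  p = 6.

6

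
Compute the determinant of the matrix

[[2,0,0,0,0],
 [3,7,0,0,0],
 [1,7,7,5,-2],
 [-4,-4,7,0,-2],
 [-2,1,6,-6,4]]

The determinant is -2800.

The matrix is block lower-triangular with a 2×2 block and a 3×3 block on the diagonal, so its determinant equals the product of the determinants of the diagonal blocks.
det of the 2×2 block = 14
det of the 3×3 block = -200
det = (14)·(-200) = -2800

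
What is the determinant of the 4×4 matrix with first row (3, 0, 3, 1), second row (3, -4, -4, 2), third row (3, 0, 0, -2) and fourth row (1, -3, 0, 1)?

Expand along row 3 (it has 2 zeros):
  + (3) · M_31   where M_31 = det([0 3 1; -4 -4 2; -3 0 1]) = -18
  − (-2) · M_34   where M_34 = det([3 0 3; 3 -4 -4; 1 -3 0]) = -51
det = (+1)·(3)·(-18) + (-1)·(-2)·(-51) = -156

-156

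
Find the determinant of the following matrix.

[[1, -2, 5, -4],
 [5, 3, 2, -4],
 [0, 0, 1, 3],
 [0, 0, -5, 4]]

247

The matrix is block upper-triangular with a 2×2 block and a 2×2 block on the diagonal, so its determinant equals the product of the determinants of the diagonal blocks.
det of the 2×2 block = 13
det of the 2×2 block = 19
det = (13)·(19) = 247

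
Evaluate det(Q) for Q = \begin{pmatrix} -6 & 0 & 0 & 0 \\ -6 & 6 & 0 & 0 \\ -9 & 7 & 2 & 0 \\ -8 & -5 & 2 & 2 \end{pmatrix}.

-144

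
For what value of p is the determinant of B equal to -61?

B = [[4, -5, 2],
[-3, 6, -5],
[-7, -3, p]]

p = 8

Expanding along the row containing p, det(B) is linear in p: det(B) = (9)·p + (-133).
Set (9)·p + (-133) = -61  ⇒  (9)·p = 72  ⇒  p = 8.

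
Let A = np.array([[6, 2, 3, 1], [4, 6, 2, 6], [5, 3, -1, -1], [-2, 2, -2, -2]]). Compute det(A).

Expand along row 1:
  + (6) · M_11   where M_11 = det([6 2 6; 3 -1 -1; 2 -2 -2]) = -16
  − (2) · M_12   where M_12 = det([4 2 6; 5 -1 -1; -2 -2 -2]) = -48
  + (3) · M_13   where M_13 = det([4 6 6; 5 3 -1; -2 2 -2]) = 152
  − (1) · M_14   where M_14 = det([4 6 2; 5 3 -1; -2 2 -2]) = 88
det = (+1)·(6)·(-16) + (-1)·(2)·(-48) + (+1)·(3)·(152) + (-1)·(1)·(88) = 368

368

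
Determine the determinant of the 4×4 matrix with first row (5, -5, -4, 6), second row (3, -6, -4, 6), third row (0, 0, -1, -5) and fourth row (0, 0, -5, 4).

435

The matrix is block upper-triangular with a 2×2 block and a 2×2 block on the diagonal, so its determinant equals the product of the determinants of the diagonal blocks.
det of the 2×2 block = -15
det of the 2×2 block = -29
det = (-15)·(-29) = 435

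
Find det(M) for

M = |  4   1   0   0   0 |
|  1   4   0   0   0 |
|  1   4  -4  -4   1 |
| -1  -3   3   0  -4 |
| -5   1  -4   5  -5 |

|M| = -2835

M is block lower-triangular with a 2×2 block and a 3×3 block on the diagonal, so its determinant equals the product of the determinants of the diagonal blocks.
det of the 2×2 block = 15
det of the 3×3 block = -189
det = (15)·(-189) = -2835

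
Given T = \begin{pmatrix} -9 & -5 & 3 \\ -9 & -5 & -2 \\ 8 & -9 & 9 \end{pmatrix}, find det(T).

Expand along column 1:
  + (-9) · |-5 -2; -9 9| = (-9)·(-45 − 18) = 567
  − (-9) · |-5 3; -9 9| = −(-9)·(-45 − (-27)) = -162
  + 8 · |-5 3; -5 -2| = 8·(10 − (-15)) = 200
Sum: (567) + (-162) + (200) = 605

|T| = 605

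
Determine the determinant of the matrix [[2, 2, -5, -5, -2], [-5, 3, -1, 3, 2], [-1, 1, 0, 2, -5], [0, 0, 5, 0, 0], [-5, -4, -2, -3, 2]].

6405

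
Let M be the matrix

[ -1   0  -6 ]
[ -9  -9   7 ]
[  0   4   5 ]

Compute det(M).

Expand along row 1:
  + (-1) · |-9 7; 4 5| = (-1)·(-45 − 28) = 73
  + (-6) · |-9 -9; 0 4| = (-6)·(-36 − 0) = 216
Sum: (73) + (216) = 289

The determinant is 289.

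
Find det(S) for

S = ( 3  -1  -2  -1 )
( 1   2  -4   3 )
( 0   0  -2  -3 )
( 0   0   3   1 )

det(S) = 49

S is block upper-triangular with a 2×2 block and a 2×2 block on the diagonal, so its determinant equals the product of the determinants of the diagonal blocks.
det of the 2×2 block = 7
det of the 2×2 block = 7
det = (7)·(7) = 49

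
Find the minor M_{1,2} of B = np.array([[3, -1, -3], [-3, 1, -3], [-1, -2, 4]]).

-15

Delete row 1 and column 2; the remaining 2×2 submatrix is [-3 -3; -1 4].
Its determinant is (-3)·4 − (-3)·(-1) = -15.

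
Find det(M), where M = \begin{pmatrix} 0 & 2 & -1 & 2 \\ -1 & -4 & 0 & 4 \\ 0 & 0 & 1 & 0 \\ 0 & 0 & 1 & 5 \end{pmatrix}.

10

M is block upper-triangular with a 2×2 block and a 2×2 block on the diagonal, so its determinant equals the product of the determinants of the diagonal blocks.
det of the 2×2 block = 2
det of the 2×2 block = 5
det = (2)·(5) = 10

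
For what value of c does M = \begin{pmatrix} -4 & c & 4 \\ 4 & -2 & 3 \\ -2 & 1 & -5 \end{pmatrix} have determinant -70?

Expanding along the column containing c, det(M) is linear in c: det(M) = (14)·c + (-28).
Set (14)·c + (-28) = -70  ⇒  (14)·c = -42  ⇒  c = -3.

c = -3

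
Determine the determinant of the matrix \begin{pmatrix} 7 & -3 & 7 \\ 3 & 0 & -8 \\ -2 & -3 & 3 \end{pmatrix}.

-252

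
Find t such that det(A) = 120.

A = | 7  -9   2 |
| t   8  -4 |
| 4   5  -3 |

Expanding along the column containing t, det(A) is linear in t: det(A) = (-17)·t + (52).
Set (-17)·t + (52) = 120  ⇒  (-17)·t = 68  ⇒  t = -4.

-4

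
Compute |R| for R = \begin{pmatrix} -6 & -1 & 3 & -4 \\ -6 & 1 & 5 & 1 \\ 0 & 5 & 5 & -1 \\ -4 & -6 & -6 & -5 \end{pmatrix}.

Expand along row 3 (it has 1 zero):
  − (5) · M_32   where M_32 = det([-6 3 -4; -6 5 1; -4 -6 -5]) = -212
  + (5) · M_33   where M_33 = det([-6 -1 -4; -6 1 1; -4 -6 -5]) = -132
  − (-1) · M_34   where M_34 = det([-6 -1 3; -6 1 5; -4 -6 -6]) = 32
det = (-1)·(5)·(-212) + (+1)·(5)·(-132) + (-1)·(-1)·(32) = 432

432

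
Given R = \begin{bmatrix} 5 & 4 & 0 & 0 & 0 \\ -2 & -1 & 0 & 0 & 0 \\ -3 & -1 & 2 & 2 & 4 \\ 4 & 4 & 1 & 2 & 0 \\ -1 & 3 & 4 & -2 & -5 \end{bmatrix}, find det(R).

R is block lower-triangular with a 2×2 block and a 3×3 block on the diagonal, so its determinant equals the product of the determinants of the diagonal blocks.
det of the 2×2 block = 3
det of the 3×3 block = -50
det = (3)·(-50) = -150

-150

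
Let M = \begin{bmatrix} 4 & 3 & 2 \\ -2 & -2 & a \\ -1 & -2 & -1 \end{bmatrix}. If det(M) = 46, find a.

a = 8

Expanding along the row containing a, det(M) is linear in a: det(M) = (5)·a + (6).
Set (5)·a + (6) = 46  ⇒  (5)·a = 40  ⇒  a = 8.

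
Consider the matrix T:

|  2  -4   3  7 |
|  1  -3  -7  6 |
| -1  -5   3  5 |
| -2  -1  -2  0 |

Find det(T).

det(T) = -79

Expand along row 4 (it has 1 zero):
  − (-2) · M_41   where M_41 = det([-4 3 7; -3 -7 6; -5 3 5]) = -141
  + (-1) · M_42   where M_42 = det([2 3 7; 1 -7 6; -1 3 5]) = -167
  − (-2) · M_43   where M_43 = det([2 -4 7; 1 -3 6; -1 -5 5]) = 18
det = (-1)·(-2)·(-141) + (+1)·(-1)·(-167) + (-1)·(-2)·(18) = -79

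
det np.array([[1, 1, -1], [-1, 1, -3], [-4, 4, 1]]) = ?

The determinant is 26.

Expand along row 1:
  + 1 · |1 -3; 4 1| = 1·(1 − (-12)) = 13
  − 1 · |-1 -3; -4 1| = −1·(-1 − 12) = 13
  + (-1) · |-1 1; -4 4| = (-1)·(-4 − (-4)) = 0
Sum: (13) + (13) + (0) = 26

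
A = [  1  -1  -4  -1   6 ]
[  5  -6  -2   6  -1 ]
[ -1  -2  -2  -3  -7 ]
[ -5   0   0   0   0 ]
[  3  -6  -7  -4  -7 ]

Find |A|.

Expand along row 4 (it has 4 zeros):
  − (-5) · M_41   where M_41 = det([-1 -4 -1 6; -6 -2 6 -1; -2 -2 -3 -7; -6 -7 -4 -7]) = 71
det = (-1)·(-5)·(71) = 355

The determinant is 355.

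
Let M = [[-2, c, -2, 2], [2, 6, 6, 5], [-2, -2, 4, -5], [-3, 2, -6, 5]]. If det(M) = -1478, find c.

Expanding along the row containing c, det(M) is linear in c: det(M) = (-250)·c + (272).
Set (-250)·c + (272) = -1478  ⇒  (-250)·c = -1750  ⇒  c = 7.

7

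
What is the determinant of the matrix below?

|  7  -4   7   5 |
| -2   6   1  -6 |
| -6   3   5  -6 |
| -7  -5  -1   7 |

Expand along row 1:
  + (7) · M_11   where M_11 = det([6 1 -6; 3 5 -6; -5 -1 7]) = 51
  − (-4) · M_12   where M_12 = det([-2 1 -6; -6 5 -6; -7 -1 7]) = -220
  + (7) · M_13   where M_13 = det([-2 6 -6; -6 3 -6; -7 -5 7]) = 216
  − (5) · M_14   where M_14 = det([-2 6 1; -6 3 5; -7 -5 -1]) = -239
det = (+1)·(7)·(51) + (-1)·(-4)·(-220) + (+1)·(7)·(216) + (-1)·(5)·(-239) = 2184

The determinant is 2184.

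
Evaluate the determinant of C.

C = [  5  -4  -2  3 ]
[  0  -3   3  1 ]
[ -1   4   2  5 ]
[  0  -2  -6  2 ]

Expand along column 1 (it has 2 zeros):
  + (5) · M_11   where M_11 = det([-3 3 1; 4 2 5; -2 -6 2]) = -176
  + (-1) · M_31   where M_31 = det([-4 -2 3; -3 3 1; -2 -6 2]) = 16
det = (+1)·(5)·(-176) + (+1)·(-1)·(16) = -896

|C| = -896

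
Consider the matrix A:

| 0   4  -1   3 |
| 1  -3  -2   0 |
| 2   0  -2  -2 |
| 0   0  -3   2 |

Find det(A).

Expand along row 4 (it has 2 zeros):
  − (-3) · M_43   where M_43 = det([0 4 3; 1 -3 0; 2 0 -2]) = 26
  + (2) · M_44   where M_44 = det([0 4 -1; 1 -3 -2; 2 0 -2]) = -14
det = (-1)·(-3)·(26) + (+1)·(2)·(-14) = 50

det(A) = 50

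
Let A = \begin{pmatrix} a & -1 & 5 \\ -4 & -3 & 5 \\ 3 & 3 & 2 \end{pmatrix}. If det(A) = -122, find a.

Expanding along the row containing a, det(A) is linear in a: det(A) = (-21)·a + (-38).
Set (-21)·a + (-38) = -122  ⇒  (-21)·a = -84  ⇒  a = 4.

a = 4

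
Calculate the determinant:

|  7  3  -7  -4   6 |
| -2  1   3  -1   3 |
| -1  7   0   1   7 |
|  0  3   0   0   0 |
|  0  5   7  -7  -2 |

Expand along row 4 (it has 4 zeros):
  + (3) · M_42   where M_42 = det([7 -7 -4 6; -2 3 -1 3; -1 0 1 7; 0 7 -7 -2]) = -284
det = (+1)·(3)·(-284) = -852

-852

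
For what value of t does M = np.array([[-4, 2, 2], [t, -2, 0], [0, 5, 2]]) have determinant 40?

Expanding along the row containing t, det(M) is linear in t: det(M) = (6)·t + (16).
Set (6)·t + (16) = 40  ⇒  (6)·t = 24  ⇒  t = 4.

t = 4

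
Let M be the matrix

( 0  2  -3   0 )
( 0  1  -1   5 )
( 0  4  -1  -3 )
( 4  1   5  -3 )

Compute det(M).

det(M) = 212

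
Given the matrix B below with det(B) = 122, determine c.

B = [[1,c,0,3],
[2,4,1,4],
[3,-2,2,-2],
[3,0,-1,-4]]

6

Expanding along the row containing c, det(B) is linear in c: det(B) = (50)·c + (-178).
Set (50)·c + (-178) = 122  ⇒  (50)·c = 300  ⇒  c = 6.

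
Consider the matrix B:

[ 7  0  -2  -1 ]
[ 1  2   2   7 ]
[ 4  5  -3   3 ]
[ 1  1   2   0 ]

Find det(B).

|B| = 592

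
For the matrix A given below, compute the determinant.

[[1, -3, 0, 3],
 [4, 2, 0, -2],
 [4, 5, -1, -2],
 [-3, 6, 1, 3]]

|A| = -168

Expand along column 3 (it has 2 zeros):
  + (-1) · M_33   where M_33 = det([1 -3 3; 4 2 -2; -3 6 3]) = 126
  − (1) · M_43   where M_43 = det([1 -3 3; 4 2 -2; 4 5 -2]) = 42
det = (+1)·(-1)·(126) + (-1)·(1)·(42) = -168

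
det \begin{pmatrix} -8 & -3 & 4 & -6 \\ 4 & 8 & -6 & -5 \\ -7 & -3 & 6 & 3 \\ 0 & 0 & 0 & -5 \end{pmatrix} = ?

590

Expand along row 4 (it has 3 zeros):
  + (-5) · M_44   where M_44 = det([-8 -3 4; 4 8 -6; -7 -3 6]) = -118
det = (+1)·(-5)·(-118) = 590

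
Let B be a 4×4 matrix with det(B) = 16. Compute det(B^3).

det(B^3) = (det B)^3 = (16)^3 = 4096

4096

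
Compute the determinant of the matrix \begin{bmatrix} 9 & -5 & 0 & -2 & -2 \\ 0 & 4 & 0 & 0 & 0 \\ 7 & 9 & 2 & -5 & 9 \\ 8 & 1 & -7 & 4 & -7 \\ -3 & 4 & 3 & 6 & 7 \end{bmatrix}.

-19688

Expand along row 2 (it has 4 zeros):
  + (4) · M_22   where M_22 = det([9 0 -2 -2; 7 2 -5 9; 8 -7 4 -7; -3 3 6 7]) = -4922
det = (+1)·(4)·(-4922) = -19688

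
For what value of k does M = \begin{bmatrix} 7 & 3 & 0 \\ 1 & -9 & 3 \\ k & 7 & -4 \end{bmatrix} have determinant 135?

Expanding along the column containing k, det(M) is linear in k: det(M) = (9)·k + (117).
Set (9)·k + (117) = 135  ⇒  (9)·k = 18  ⇒  k = 2.

2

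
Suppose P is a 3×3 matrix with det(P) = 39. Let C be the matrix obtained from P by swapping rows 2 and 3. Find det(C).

-39

Swapping two rows multiplies the determinant by −1.
det(C) = (-1)·(39) = -39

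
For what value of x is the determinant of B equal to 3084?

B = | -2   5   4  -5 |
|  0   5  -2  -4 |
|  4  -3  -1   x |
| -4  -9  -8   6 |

x = -9

Expanding along the row containing x, det(B) is linear in x: det(B) = (-236)·x + (960).
Set (-236)·x + (960) = 3084  ⇒  (-236)·x = 2124  ⇒  x = -9.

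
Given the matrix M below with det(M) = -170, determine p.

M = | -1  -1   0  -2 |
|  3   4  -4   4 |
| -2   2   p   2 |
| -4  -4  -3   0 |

Expanding along the row containing p, det(M) is linear in p: det(M) = (-8)·p + (-170).
Set (-8)·p + (-170) = -170  ⇒  (-8)·p = 0  ⇒  p = 0.

p = 0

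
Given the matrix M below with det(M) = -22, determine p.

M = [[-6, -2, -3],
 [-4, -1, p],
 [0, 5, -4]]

-3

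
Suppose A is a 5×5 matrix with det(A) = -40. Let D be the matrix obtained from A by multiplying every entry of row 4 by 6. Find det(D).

-240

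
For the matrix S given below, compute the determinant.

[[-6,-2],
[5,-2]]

det(S) = (-6)·(-2) − (-2)·5 = 12 − (-10) = 22

22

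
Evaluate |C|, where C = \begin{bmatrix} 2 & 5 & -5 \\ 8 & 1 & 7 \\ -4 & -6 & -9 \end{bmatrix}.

Expand along column 1:
  + 2 · |1 7; -6 -9| = 2·(-9 − (-42)) = 66
  − 8 · |5 -5; -6 -9| = −8·(-45 − 30) = 600
  + (-4) · |5 -5; 1 7| = (-4)·(35 − (-5)) = -160
Sum: (66) + (600) + (-160) = 506

det(C) = 506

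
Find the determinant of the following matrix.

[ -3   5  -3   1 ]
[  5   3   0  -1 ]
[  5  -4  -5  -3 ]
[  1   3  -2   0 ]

Expand along row 2 (it has 1 zero):
  − (5) · M_21   where M_21 = det([5 -3 1; -4 -5 -3; 3 -2 0]) = 20
  + (3) · M_22   where M_22 = det([-3 -3 1; 5 -5 -3; 1 -2 0]) = 22
  + (-1) · M_24   where M_24 = det([-3 5 -3; 5 -4 -5; 1 3 -2]) = -101
det = (-1)·(5)·(20) + (+1)·(3)·(22) + (+1)·(-1)·(-101) = 67

67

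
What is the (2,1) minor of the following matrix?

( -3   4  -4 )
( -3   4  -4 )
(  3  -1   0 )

-4

Delete row 2 and column 1; the remaining 2×2 submatrix is [4 -4; -1 0].
Its determinant is 4·0 − (-4)·(-1) = -4.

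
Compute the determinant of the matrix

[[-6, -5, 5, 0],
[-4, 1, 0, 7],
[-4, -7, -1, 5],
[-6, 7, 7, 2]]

The determinant is -44.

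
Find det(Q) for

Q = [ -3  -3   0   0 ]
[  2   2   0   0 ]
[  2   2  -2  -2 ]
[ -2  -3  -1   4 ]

Q is block lower-triangular with a 2×2 block and a 2×2 block on the diagonal, so its determinant equals the product of the determinants of the diagonal blocks.
det of the 2×2 block = 0
det of the 2×2 block = -10
det = (0)·(-10) = 0

|Q| = 0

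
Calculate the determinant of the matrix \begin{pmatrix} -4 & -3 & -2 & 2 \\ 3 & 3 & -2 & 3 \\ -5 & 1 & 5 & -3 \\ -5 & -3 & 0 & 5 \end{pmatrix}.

-434

Expand along row 4 (it has 1 zero):
  − (-5) · M_41   where M_41 = det([-3 -2 2; 3 -2 3; 1 5 -3]) = 37
  + (-3) · M_42   where M_42 = det([-4 -2 2; 3 -2 3; -5 5 -3]) = 58
  + (5) · M_44   where M_44 = det([-4 -3 -2; 3 3 -2; -5 1 5]) = -89
det = (-1)·(-5)·(37) + (+1)·(-3)·(58) + (+1)·(5)·(-89) = -434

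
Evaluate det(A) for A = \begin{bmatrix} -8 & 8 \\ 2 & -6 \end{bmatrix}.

|A| = 32

det(A) = (-8)·(-6) − 8·2 = 48 − 16 = 32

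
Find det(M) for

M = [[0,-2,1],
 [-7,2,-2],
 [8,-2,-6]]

|M| = 114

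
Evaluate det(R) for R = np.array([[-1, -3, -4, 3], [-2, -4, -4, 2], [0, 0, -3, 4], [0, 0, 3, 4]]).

48

R is block upper-triangular with a 2×2 block and a 2×2 block on the diagonal, so its determinant equals the product of the determinants of the diagonal blocks.
det of the 2×2 block = -2
det of the 2×2 block = -24
det = (-2)·(-24) = 48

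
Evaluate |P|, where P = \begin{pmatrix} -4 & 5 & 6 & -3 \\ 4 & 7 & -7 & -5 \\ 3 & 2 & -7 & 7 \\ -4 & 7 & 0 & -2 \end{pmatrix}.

Expand along row 4 (it has 1 zero):
  − (-4) · M_41   where M_41 = det([5 6 -3; 7 -7 -5; 2 -7 7]) = -669
  + (7) · M_42   where M_42 = det([-4 6 -3; 4 -7 -5; 3 -7 7]) = 99
  + (-2) · M_44   where M_44 = det([-4 5 6; 4 7 -7; 3 2 -7]) = 97
det = (-1)·(-4)·(-669) + (+1)·(7)·(99) + (+1)·(-2)·(97) = -2177

|P| = -2177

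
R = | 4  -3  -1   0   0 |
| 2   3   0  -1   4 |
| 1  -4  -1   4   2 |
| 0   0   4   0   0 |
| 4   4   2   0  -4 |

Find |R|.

|R| = 2960

Expand along row 4 (it has 4 zeros):
  − (4) · M_43   where M_43 = det([4 -3 0 0; 2 3 -1 4; 1 -4 4 2; 4 4 0 -4]) = -740
det = (-1)·(4)·(-740) = 2960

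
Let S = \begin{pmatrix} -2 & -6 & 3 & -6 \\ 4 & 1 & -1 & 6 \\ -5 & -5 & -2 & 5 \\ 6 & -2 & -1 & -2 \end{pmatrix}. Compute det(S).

Expand along row 1:
  + (-2) · M_11   where M_11 = det([1 -1 6; -5 -2 5; -2 -1 -2]) = 35
  − (-6) · M_12   where M_12 = det([4 -1 6; -5 -2 5; 6 -1 -2]) = 118
  + (3) · M_13   where M_13 = det([4 1 6; -5 -5 5; 6 -2 -2]) = 340
  − (-6) · M_14   where M_14 = det([4 1 -1; -5 -5 -2; 6 -2 -1]) = -53
det = (+1)·(-2)·(35) + (-1)·(-6)·(118) + (+1)·(3)·(340) + (-1)·(-6)·(-53) = 1340

1340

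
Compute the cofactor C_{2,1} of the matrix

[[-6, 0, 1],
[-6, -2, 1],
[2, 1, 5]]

Delete row 2 and column 1; the remaining 2×2 submatrix is [0 1; 1 5].
Its determinant is 0·5 − 1·1 = -1.
The cofactor carries sign (−1)^(2+1) = −1, so C_{2,1} = −(-1) = 1.

1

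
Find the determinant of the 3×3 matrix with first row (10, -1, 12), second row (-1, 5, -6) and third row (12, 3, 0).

-504

Expand along row 3:
  + 12 · |-1 12; 5 -6| = 12·(6 − 60) = -648
  − 3 · |10 12; -1 -6| = −3·(-60 − (-12)) = 144
Sum: (-648) + (144) = -504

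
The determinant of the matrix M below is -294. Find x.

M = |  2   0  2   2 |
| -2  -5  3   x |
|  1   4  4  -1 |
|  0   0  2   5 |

4

Expanding along the row containing x, det(M) is linear in x: det(M) = (16)·x + (-358).
Set (16)·x + (-358) = -294  ⇒  (16)·x = 64  ⇒  x = 4.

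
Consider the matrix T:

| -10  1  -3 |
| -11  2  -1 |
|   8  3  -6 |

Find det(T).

Expand along row 1:
  + (-10) · |2 -1; 3 -6| = (-10)·(-12 − (-3)) = 90
  − 1 · |-11 -1; 8 -6| = −1·(66 − (-8)) = -74
  + (-3) · |-11 2; 8 3| = (-3)·(-33 − 16) = 147
Sum: (90) + (-74) + (147) = 163

|T| = 163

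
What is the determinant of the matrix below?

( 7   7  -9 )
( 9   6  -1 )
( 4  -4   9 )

Expand along column 1:
  + 7 · |6 -1; -4 9| = 7·(54 − 4) = 350
  − 9 · |7 -9; -4 9| = −9·(63 − 36) = -243
  + 4 · |7 -9; 6 -1| = 4·(-7 − (-54)) = 188
Sum: (350) + (-243) + (188) = 295

The determinant is 295.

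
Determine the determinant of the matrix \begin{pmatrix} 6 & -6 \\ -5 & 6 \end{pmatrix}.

det = 6·6 − (-6)·(-5) = 36 − 30 = 6

6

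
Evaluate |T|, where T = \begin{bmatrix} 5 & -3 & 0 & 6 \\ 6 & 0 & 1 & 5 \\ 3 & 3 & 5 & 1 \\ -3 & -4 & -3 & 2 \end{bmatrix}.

The determinant is 144.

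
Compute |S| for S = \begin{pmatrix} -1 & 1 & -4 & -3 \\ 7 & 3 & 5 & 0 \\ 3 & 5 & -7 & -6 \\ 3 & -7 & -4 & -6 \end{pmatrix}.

-594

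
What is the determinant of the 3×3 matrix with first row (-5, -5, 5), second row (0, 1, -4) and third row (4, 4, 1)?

The determinant is -25.

Expand along column 1:
  + (-5) · |1 -4; 4 1| = (-5)·(1 − (-16)) = -85
  + 4 · |-5 5; 1 -4| = 4·(20 − 5) = 60
Sum: (-85) + (60) = -25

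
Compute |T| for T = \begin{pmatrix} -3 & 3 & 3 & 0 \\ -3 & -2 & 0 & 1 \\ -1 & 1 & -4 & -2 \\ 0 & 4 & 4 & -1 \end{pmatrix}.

Expand along row 1 (it has 1 zero):
  + (-3) · M_11   where M_11 = det([-2 0 1; 1 -4 -2; 4 4 -1]) = -4
  − (3) · M_12   where M_12 = det([-3 0 1; -1 -4 -2; 0 4 -1]) = -40
  + (3) · M_13   where M_13 = det([-3 -2 1; -1 1 -2; 0 4 -1]) = -23
det = (+1)·(-3)·(-4) + (-1)·(3)·(-40) + (+1)·(3)·(-23) = 63

det(T) = 63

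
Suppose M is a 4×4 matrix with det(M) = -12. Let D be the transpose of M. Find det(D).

-12

det(Mᵀ) = det(M).
det(D) = (1)·(-12) = -12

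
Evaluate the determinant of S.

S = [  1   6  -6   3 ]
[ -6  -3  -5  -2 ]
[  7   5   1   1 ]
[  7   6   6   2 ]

374

Expand along row 1:
  + (1) · M_11   where M_11 = det([-3 -5 -2; 5 1 1; 6 6 2]) = -16
  − (6) · M_12   where M_12 = det([-6 -5 -2; 7 1 1; 7 6 2]) = -11
  + (-6) · M_13   where M_13 = det([-6 -3 -2; 7 5 1; 7 6 2]) = -17
  − (3) · M_14   where M_14 = det([-6 -3 -5; 7 5 1; 7 6 6]) = -74
det = (+1)·(1)·(-16) + (-1)·(6)·(-11) + (+1)·(-6)·(-17) + (-1)·(3)·(-74) = 374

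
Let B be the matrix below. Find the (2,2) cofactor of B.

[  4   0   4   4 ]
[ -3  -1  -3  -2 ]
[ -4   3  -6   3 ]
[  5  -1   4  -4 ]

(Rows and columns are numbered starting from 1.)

The cofactor is 100.

Delete row 2 and column 2; the remaining 3×3 submatrix is [4 4 4; -4 -6 3; 5 4 -4].
Its determinant is 100.
The cofactor carries sign (−1)^(2+2) = +1, so C_{2,2} = +(100) = 100.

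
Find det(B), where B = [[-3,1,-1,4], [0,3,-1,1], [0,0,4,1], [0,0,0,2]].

det(B) = -72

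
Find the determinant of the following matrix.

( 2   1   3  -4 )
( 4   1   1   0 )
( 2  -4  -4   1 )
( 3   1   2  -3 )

Expand along row 2 (it has 1 zero):
  − (4) · M_21   where M_21 = det([1 3 -4; -4 -4 1; 1 2 -3]) = -7
  + (1) · M_22   where M_22 = det([2 3 -4; 2 -4 1; 3 2 -3]) = -17
  − (1) · M_23   where M_23 = det([2 1 -4; 2 -4 1; 3 1 -3]) = -25
det = (-1)·(4)·(-7) + (+1)·(1)·(-17) + (-1)·(1)·(-25) = 36

36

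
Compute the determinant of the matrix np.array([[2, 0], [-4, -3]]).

det = 2·(-3) − 0·(-4) = -6 − 0 = -6

-6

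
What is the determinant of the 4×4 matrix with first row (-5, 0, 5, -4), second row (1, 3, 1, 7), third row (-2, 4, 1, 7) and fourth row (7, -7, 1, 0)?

551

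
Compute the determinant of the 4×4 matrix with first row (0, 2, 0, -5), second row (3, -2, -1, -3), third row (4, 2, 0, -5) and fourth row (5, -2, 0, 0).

Expand along column 3 (it has 3 zeros):
  − (-1) · M_23   where M_23 = det([0 2 -5; 4 2 -5; 5 -2 0]) = 40
det = (-1)·(-1)·(40) = 40

40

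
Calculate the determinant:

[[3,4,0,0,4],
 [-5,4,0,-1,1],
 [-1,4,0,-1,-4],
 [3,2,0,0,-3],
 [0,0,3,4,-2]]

150

Expand along column 3 (it has 4 zeros):
  + (3) · M_53   where M_53 = det([3 4 0 4; -5 4 -1 1; -1 4 -1 -4; 3 2 0 -3]) = 50
det = (+1)·(3)·(50) = 150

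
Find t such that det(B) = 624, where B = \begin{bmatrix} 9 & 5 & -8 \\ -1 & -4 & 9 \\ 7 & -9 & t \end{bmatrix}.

4

Expanding along the row containing t, det(B) is linear in t: det(B) = (-31)·t + (748).
Set (-31)·t + (748) = 624  ⇒  (-31)·t = -124  ⇒  t = 4.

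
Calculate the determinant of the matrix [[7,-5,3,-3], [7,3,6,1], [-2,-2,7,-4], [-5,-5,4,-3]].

1208

Expand along row 1:
  + (7) · M_11   where M_11 = det([3 6 1; -2 7 -4; -5 4 -3]) = 96
  − (-5) · M_12   where M_12 = det([7 6 1; -2 7 -4; -5 4 -3]) = 76
  + (3) · M_13   where M_13 = det([7 3 1; -2 -2 -4; -5 -5 -3]) = -56
  − (-3) · M_14   where M_14 = det([7 3 6; -2 -2 7; -5 -5 4]) = 108
det = (+1)·(7)·(96) + (-1)·(-5)·(76) + (+1)·(3)·(-56) + (-1)·(-3)·(108) = 1208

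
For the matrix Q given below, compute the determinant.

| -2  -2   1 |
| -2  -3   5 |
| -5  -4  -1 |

The determinant is 1.

Expand along column 1:
  + (-2) · |-3 5; -4 -1| = (-2)·(3 − (-20)) = -46
  − (-2) · |-2 1; -4 -1| = −(-2)·(2 − (-4)) = 12
  + (-5) · |-2 1; -3 5| = (-5)·(-10 − (-3)) = 35
Sum: (-46) + (12) + (35) = 1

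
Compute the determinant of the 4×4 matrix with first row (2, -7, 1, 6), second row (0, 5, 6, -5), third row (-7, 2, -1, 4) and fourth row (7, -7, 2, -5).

-1945

Expand along row 2 (it has 1 zero):
  + (5) · M_22   where M_22 = det([2 1 6; -7 -1 4; 7 2 -5]) = -55
  − (6) · M_23   where M_23 = det([2 -7 6; -7 2 4; 7 -7 -5]) = 295
  + (-5) · M_24   where M_24 = det([2 -7 1; -7 2 -1; 7 -7 2]) = -20
det = (+1)·(5)·(-55) + (-1)·(6)·(295) + (+1)·(-5)·(-20) = -1945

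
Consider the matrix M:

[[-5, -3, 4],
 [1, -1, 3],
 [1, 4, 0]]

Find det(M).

Expand along row 3:
  + 1 · |-3 4; -1 3| = 1·(-9 − (-4)) = -5
  − 4 · |-5 4; 1 3| = −4·(-15 − 4) = 76
Sum: (-5) + (76) = 71

71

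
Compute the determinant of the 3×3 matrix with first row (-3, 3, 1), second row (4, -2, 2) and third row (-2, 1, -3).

Expand along column 1:
  + (-3) · |-2 2; 1 -3| = (-3)·(6 − 2) = -12
  − 4 · |3 1; 1 -3| = −4·(-9 − 1) = 40
  + (-2) · |3 1; -2 2| = (-2)·(6 − (-2)) = -16
Sum: (-12) + (40) + (-16) = 12

12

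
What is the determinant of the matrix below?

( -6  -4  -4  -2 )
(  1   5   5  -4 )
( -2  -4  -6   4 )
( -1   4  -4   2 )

Expand along row 1:
  + (-6) · M_11   where M_11 = det([5 5 -4; -4 -6 4; 4 -4 2]) = -20
  − (-4) · M_12   where M_12 = det([1 5 -4; -2 -6 4; -1 -4 2]) = -4
  + (-4) · M_13   where M_13 = det([1 5 -4; -2 -4 4; -1 4 2]) = 24
  − (-2) · M_14   where M_14 = det([1 5 5; -2 -4 -6; -1 4 -4]) = -30
det = (+1)·(-6)·(-20) + (-1)·(-4)·(-4) + (+1)·(-4)·(24) + (-1)·(-2)·(-30) = -52

-52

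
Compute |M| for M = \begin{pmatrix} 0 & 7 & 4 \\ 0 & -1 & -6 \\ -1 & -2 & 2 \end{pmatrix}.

Expand along column 1:
  + (-1) · |7 4; -1 -6| = (-1)·(-42 − (-4)) = 38

38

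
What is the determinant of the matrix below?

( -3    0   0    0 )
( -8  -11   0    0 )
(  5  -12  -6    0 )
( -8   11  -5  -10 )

The matrix is lower triangular, so the determinant is the product of the diagonal entries:
det = (-3) · (-11) · (-6) · (-10) = 1980

1980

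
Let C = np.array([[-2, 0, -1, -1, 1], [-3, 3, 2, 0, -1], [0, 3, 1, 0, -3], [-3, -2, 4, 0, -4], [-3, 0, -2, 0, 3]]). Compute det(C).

183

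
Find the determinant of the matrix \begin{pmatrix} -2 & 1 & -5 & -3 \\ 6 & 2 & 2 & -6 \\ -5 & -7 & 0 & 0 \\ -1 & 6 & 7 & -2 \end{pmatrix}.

Expand along row 3 (it has 2 zeros):
  + (-5) · M_31   where M_31 = det([1 -5 -3; 2 2 -6; 6 7 -2]) = 192
  − (-7) · M_32   where M_32 = det([-2 -5 -3; 6 2 -6; -1 7 -2]) = -298
det = (+1)·(-5)·(192) + (-1)·(-7)·(-298) = -3046

-3046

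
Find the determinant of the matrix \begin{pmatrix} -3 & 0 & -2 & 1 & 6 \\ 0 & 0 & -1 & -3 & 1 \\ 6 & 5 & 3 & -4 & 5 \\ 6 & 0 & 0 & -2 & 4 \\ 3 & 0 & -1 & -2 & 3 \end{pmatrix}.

360

Expand along column 2 (it has 4 zeros):
  − (5) · M_32   where M_32 = det([-3 -2 1 6; 0 -1 -3 1; 6 0 -2 4; 3 -1 -2 3]) = -72
det = (-1)·(5)·(-72) = 360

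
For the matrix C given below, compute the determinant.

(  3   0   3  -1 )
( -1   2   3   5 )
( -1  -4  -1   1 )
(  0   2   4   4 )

|C| = -32

Expand along row 1 (it has 1 zero):
  + (3) · M_11   where M_11 = det([2 3 5; -4 -1 1; 2 4 4]) = -32
  + (3) · M_13   where M_13 = det([-1 2 5; -1 -4 1; 0 2 4]) = 16
  − (-1) · M_14   where M_14 = det([-1 2 3; -1 -4 -1; 0 2 4]) = 16
det = (+1)·(3)·(-32) + (+1)·(3)·(16) + (-1)·(-1)·(16) = -32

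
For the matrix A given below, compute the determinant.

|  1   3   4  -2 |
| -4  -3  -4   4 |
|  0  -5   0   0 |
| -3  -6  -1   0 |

-140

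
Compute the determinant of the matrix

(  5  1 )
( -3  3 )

det = 5·3 − 1·(-3) = 15 − (-3) = 18

18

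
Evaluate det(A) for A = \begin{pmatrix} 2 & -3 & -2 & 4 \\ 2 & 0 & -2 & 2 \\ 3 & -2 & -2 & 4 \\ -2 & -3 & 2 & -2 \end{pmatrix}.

-12

Expand along row 2 (it has 1 zero):
  − (2) · M_21   where M_21 = det([-3 -2 4; -2 -2 4; -3 2 -2]) = 4
  − (-2) · M_23   where M_23 = det([2 -3 4; 3 -2 4; -2 -3 -2]) = -14
  + (2) · M_24   where M_24 = det([2 -3 -2; 3 -2 -2; -2 -3 2]) = 12
det = (-1)·(2)·(4) + (-1)·(-2)·(-14) + (+1)·(2)·(12) = -12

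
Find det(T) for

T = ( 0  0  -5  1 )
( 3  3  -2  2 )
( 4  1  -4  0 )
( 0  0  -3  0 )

-27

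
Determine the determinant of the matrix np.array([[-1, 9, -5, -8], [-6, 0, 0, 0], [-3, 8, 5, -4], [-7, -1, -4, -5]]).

-2238

Expand along row 2 (it has 3 zeros):
  − (-6) · M_21   where M_21 = det([9 -5 -8; 8 5 -4; -1 -4 -5]) = -373
det = (-1)·(-6)·(-373) = -2238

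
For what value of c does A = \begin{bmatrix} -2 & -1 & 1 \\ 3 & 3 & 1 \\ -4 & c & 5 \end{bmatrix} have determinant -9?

-2

Expanding along the column containing c, det(A) is linear in c: det(A) = (5)·c + (1).
Set (5)·c + (1) = -9  ⇒  (5)·c = -10  ⇒  c = -2.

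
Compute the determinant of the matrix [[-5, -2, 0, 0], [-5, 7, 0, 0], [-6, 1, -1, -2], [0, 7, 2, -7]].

The matrix is block lower-triangular with a 2×2 block and a 2×2 block on the diagonal, so its determinant equals the product of the determinants of the diagonal blocks.
det of the 2×2 block = -45
det of the 2×2 block = 11
det = (-45)·(11) = -495

-495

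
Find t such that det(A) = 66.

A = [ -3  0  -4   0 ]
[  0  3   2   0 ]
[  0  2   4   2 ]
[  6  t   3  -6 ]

Expanding along the column containing t, det(A) is linear in t: det(A) = (-12)·t + (54).
Set (-12)·t + (54) = 66  ⇒  (-12)·t = 12  ⇒  t = -1.

t = -1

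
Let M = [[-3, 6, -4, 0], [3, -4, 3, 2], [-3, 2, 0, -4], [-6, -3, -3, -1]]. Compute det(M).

Expand along row 1 (it has 1 zero):
  + (-3) · M_11   where M_11 = det([-4 3 2; 2 0 -4; -3 -3 -1]) = 78
  − (6) · M_12   where M_12 = det([3 3 2; -3 0 -4; -6 -3 -1]) = 45
  + (-4) · M_13   where M_13 = det([3 -4 2; -3 2 -4; -6 -3 -1]) = -84
det = (+1)·(-3)·(78) + (-1)·(6)·(45) + (+1)·(-4)·(-84) = -168

|M| = -168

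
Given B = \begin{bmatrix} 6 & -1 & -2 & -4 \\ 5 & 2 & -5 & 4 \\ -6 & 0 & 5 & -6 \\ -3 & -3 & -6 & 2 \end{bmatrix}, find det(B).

Expand along row 3 (it has 1 zero):
  + (-6) · M_31   where M_31 = det([-1 -2 -4; 2 -5 4; -3 -6 2]) = 126
  + (5) · M_33   where M_33 = det([6 -1 -4; 5 2 4; -3 -3 2]) = 154
  − (-6) · M_34   where M_34 = det([6 -1 -2; 5 2 -5; -3 -3 -6]) = -189
det = (+1)·(-6)·(126) + (+1)·(5)·(154) + (-1)·(-6)·(-189) = -1120

det(B) = -1120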